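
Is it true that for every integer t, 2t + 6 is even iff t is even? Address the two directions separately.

[⇐] Suppose t is even. Since 2 is even, 2t is even for every t, so 2t + 6 has the same parity as 6, which is even. Hence 2t + 6 is even.

[⇒] This fails: take t = 7. Then 2t + 6 = 20, which is even, yet t = 7 is odd, not even.

Not equivalent: only (⇐) holds.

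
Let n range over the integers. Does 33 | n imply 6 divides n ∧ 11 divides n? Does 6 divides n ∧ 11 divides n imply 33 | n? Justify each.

Not equivalent: only (⇐) holds.

Converse. Suppose 6 ∣ n and 11 ∣ n. Any common multiple of 6 and 11 is a multiple of their lcm; here gcd(6, 11) = 1, so lcm(6, 11) = 6·11 = 66, so 66 ∣ n. Since 33 ∣ 66, it follows that 33 ∣ n.

Forward direction. This fails: take n = 33. Certainly 33 ∣ 33, but 6 ∤ 33.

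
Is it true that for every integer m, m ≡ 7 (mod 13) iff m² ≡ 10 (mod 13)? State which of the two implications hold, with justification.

(⇒) Suppose m ≡ 7 (mod 13). Write m = 13j + 7. Then (13j + 7)² = 169j² + 182j + 49 = 13(13j² + 14j + 3) + 10, so m² ≡ 10 (mod 13).

(⇐) This fails: take m = 6. Then 6² = 36 ≡ 10 (mod 13), yet 6 ≡ 6 (mod 13), not 7.

Only the forward direction holds.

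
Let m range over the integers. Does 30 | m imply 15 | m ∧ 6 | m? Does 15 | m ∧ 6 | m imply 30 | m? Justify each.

(⟹) If 30 ∣ m, write m = 30q. Since 30 = 2·15, m = 15·(2q), so 15 ∣ m; and since 30 = 5·6, m = 6·(5q), so 6 ∣ m.

(⟸) Suppose 15 ∣ m and 6 ∣ m. Any common multiple of 15 and 6 is a multiple of their lcm; here lcm(15, 6) = 15·6/gcd(15, 6) = 90/3 = 30, so 30 ∣ m.

Both directions hold; the statement is true.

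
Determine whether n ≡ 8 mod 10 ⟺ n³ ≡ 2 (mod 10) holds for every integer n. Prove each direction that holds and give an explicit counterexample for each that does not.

Forward direction. Suppose n ≡ 8 mod 10. Write n = 10j + 8. Then (10j + 8)³ = 1000j³ + 2400j² + 1920j + 512 = 10(100j³ + 240j² + 192j + 51) + 2, so n³ ≡ 2 (mod 10).

Converse. Suppose n³ ≡ 2 (mod 10). The only residue r in {0, …, 9} with r³ ≡ 2 (mod 10) is r = 8, so n ≡ 8 (mod 10).

The biconditional holds.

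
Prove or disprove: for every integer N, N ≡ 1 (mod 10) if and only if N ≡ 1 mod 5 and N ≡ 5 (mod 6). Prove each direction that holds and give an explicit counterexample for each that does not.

Forward direction. This fails: N = 1 gives 1 ≡ 1 (mod 10) but 1 ≡ 1 (mod 6), so the conjunction on the right does not hold.

Converse. If N ≡ 1 (mod 5) and N ≡ 5 (mod 6), then by the Chinese remainder theorem N ≡ 11 (mod 30). Since 11 ≡ 1 (mod 10) and 10 ∣ 30, we get N ≡ 1 (mod 10).

Not equivalent: only (⇐) holds.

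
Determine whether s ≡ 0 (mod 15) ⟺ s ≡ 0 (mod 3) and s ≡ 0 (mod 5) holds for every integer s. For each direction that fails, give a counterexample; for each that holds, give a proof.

(←) If s ≡ 0 (mod 3) and s ≡ 0 (mod 5), then by the Chinese remainder theorem s ≡ 0 (mod 15). This is exactly s ≡ 0 (mod 15).

(→) Suppose s ≡ 0 (mod 15); write s = 15j + 0. Since 3 ∣ 15, reducing mod 3 gives s ≡ 0 (mod 3); since 5 ∣ 15, reducing mod 5 gives s ≡ 0 (mod 5).

Both directions hold; the statement is true.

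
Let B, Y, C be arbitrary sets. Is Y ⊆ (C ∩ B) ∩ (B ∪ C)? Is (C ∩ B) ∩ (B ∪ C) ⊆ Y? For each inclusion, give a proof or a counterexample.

(⊆) This inclusion fails. Take B = ∅, Y = {1}, C = ∅; then 1 ∈ Y but 1 ∉ (C ∩ B) ∩ (B ∪ C).

(⊇) This inclusion fails. Take B = {1}, Y = ∅, C = {1}; then 1 ∈ (C ∩ B) ∩ (B ∪ C) but 1 ∉ Y.

Both inclusions fail.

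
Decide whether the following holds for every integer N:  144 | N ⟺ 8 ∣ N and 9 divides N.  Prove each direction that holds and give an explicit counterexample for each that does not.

(⇒) holds; (⇐) fails.

(⟹) If 144 ∣ N, write N = 144q. Since 144 = 18·8, N = 8·(18q), so 8 ∣ N; and since 144 = 16·9, N = 9·(16q), so 9 ∣ N.

(⟸) This fails: take N = 72. Both 8 ∣ 72 and 9 ∣ 72, yet 72 is not a multiple of 144 (since 72 = 0·144 + 72), so 144 ∤ 72.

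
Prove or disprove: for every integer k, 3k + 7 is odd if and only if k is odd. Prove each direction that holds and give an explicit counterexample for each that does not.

(→) This fails: k = 0 gives 3k + 7 = 7, which is odd, but 0 is even, not odd.

(←) This also fails: k = 5 is odd, but 3k + 7 = 22 is even, not odd.

Neither implication holds.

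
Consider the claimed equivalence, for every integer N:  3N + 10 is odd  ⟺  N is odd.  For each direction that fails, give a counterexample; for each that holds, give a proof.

Both directions hold.

(⇐) Suppose N is odd; write N = 2j + 1. Then 3N + 10 = 3·(2j + 1) + 10 = 2·3j + 13, which is odd.

(⇒) Suppose 3N + 10 is odd. Since 3 is odd, 3N and N have the same parity, so 3N + 10 ≡ N + 10 (mod 2). As 10 is even, 3N + 10 is odd exactly when N is odd. Thus N is odd.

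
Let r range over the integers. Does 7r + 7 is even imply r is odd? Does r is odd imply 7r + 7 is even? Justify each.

Both directions hold; the statement is true.

Forward direction. Suppose 7r + 7 is even. Since 7 is odd, 7r and r have the same parity, so 7r + 7 ≡ r + 7 (mod 2). As 7 is odd, 7r + 7 is even exactly when r is odd. Thus r is odd.

Converse. Suppose r is odd; write r = 2j + 1. Then 7r + 7 = 7·(2j + 1) + 7 = 2·7j + 14, which is even.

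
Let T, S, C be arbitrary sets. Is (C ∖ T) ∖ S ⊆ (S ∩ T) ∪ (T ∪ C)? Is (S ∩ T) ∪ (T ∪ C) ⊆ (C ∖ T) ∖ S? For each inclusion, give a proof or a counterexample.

Only the forward inclusion holds.

(⟸) This inclusion fails. Take T = {1}, S = ∅, C = ∅; then 1 ∈ (S ∩ T) ∪ (T ∪ C) but 1 ∉ (C ∖ T) ∖ S.

(⟹) Let x ∈ (C ∖ T) ∖ S. Then x ∈ C and x ∉ T, S, from which x ∈ (S ∩ T) ∪ (T ∪ C).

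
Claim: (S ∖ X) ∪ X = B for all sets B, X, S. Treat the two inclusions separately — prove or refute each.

Neither inclusion holds.

(⟹) This inclusion fails. Take B = ∅, X = {1}, S = ∅; then 1 ∈ (S ∖ X) ∪ X but 1 ∉ B.

(⟸) This inclusion fails. Take B = {1}, X = ∅, S = ∅; then 1 ∈ B but 1 ∉ (S ∖ X) ∪ X.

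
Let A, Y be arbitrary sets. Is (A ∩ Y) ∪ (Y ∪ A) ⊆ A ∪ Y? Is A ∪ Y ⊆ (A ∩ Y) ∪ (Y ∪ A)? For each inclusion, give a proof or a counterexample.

(⊆) Let x ∈ (A ∩ Y) ∪ (Y ∪ A). Then either x ∈ A and x ∉ Y; or x ∈ Y and x ∉ A; or x ∈ A ∩ Y. In each case x ∈ A ∪ Y, so (A ∩ Y) ∪ (Y ∪ A) ⊆ A ∪ Y.

(⊇) Let x ∈ A ∪ Y. Then either x ∈ A and x ∉ Y; or x ∈ Y and x ∉ A; or x ∈ A ∩ Y. In each case x ∈ (A ∩ Y) ∪ (Y ∪ A), so A ∪ Y ⊆ (A ∩ Y) ∪ (Y ∪ A).

Both inclusions hold.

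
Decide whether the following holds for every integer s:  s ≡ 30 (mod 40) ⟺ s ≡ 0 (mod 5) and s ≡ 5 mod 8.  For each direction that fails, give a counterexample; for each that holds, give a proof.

Neither implication holds.

(⟹) This fails: s = 30 gives 30 ≡ 30 (mod 40) but 30 ≡ 6 (mod 8), so the conjunction on the right does not hold.

(⟸) This fails: s = 5 satisfies both congruences on the right (5 ≡ 0 mod 5 and 5 ≡ 5 mod 8) yet 5 ≡ 5 (mod 40), not 30.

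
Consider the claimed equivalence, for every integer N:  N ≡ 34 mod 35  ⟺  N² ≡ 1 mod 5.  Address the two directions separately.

Only the forward implication holds.

(⇐) This fails: take N = 1. Then 1² = 1 ≡ 1 (mod 5), yet 1 ≡ 1 (mod 35), not 34.

(⇒) Suppose N ≡ 34 (mod 35). Then N² ≡ 34² = 1156 (mod 35), and since 5 ∣ 35, also N² ≡ 1 (mod 5).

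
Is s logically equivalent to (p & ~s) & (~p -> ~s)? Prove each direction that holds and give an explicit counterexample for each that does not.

Both directions fail.

Forward direction. This fails. Under s = T, p = F, the left side is true but the right side is false.

Converse. This fails. Under s = F, p = T, the left side is false but the right side is true.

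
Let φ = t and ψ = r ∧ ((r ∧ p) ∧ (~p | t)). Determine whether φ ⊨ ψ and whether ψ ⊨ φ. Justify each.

(→) This fails. Under r = F, t = T, p = F, the left side is true but the right side is false.

(←) Assume the antecedent. If r is true, the antecedent forces (r = T, t = T, p = T), and t holds there. If r is false, the antecedent cannot hold. Either way t holds.

Only the reverse direction holds.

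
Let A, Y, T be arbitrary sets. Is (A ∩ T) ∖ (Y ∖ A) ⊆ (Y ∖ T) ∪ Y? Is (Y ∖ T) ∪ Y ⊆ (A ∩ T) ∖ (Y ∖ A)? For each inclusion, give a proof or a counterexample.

Neither inclusion holds.

(⊆) This inclusion fails. Take A = {1}, Y = ∅, T = {1}; then 1 ∈ (A ∩ T) ∖ (Y ∖ A) but 1 ∉ (Y ∖ T) ∪ Y.

(⊇) This inclusion fails. Take A = ∅, Y = {1}, T = ∅; then 1 ∈ (Y ∖ T) ∪ Y but 1 ∉ (A ∩ T) ∖ (Y ∖ A).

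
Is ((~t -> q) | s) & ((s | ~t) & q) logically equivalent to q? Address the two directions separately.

(⇒) Assume the antecedent. If s is true, the antecedent forces (s = T, q = T, t = F) or (s = T, q = T, t = T), and q holds there. If s is false, the antecedent forces (s = F, q = T, t = F), and q holds there. Either way q holds.

(⇐) This fails. Under s = F, q = T, t = T, the left side is false but the right side is true.

(⇒) holds; (⇐) fails.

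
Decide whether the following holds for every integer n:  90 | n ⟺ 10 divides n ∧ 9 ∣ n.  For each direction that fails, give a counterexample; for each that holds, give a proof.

(→) If 90 ∣ n, write n = 90q. Since 90 = 9·10, n = 10·(9q), so 10 ∣ n; and since 90 = 10·9, n = 9·(10q), so 9 ∣ n.

(←) Suppose 10 ∣ n and 9 ∣ n. Any common multiple of 10 and 9 is a multiple of their lcm; here gcd(10, 9) = 1, so lcm(10, 9) = 10·9 = 90, so 90 ∣ n.

The biconditional holds.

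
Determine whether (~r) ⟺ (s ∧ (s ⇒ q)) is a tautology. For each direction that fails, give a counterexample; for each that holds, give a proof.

Forward direction. This fails. Under q = F, s = F, r = F, the left side is true but the right side is false.

Converse. This fails. Under q = T, s = T, r = T, the left side is false but the right side is true.

Neither implication holds.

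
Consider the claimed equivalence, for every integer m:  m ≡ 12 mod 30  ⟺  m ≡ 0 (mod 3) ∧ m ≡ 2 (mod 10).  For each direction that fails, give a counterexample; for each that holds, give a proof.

Both implications hold.

[⇒] Suppose m ≡ 12 (mod 30); write m = 30j + 12. Since 3 ∣ 30, reducing mod 3 gives m ≡ 12 ≡ 0 (mod 3); since 10 ∣ 30, reducing mod 10 gives m ≡ 12 ≡ 2 (mod 10).

[⇐] Conversely, if m ≡ 0 (mod 3) and m ≡ 2 (mod 10), then by the Chinese remainder theorem m ≡ 12 (mod 30). This is exactly m ≡ 12 (mod 30).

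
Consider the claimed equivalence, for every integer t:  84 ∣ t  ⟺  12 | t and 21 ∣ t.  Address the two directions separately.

Both implications hold.

(←) Suppose 12 ∣ t and 21 ∣ t. Any common multiple of 12 and 21 is a multiple of their lcm; here lcm(12, 21) = 12·21/gcd(12, 21) = 252/3 = 84, so 84 ∣ t.

(→) If 84 ∣ t, write t = 84q. Since 84 = 7·12, t = 12·(7q), so 12 ∣ t; and since 84 = 4·21, t = 21·(4q), so 21 ∣ t.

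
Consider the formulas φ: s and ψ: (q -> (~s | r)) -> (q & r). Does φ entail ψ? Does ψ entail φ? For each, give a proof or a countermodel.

(⟹) This fails. Under s = T, q = F, r = F, the left side is true but the right side is false.

(⟸) This fails. Under s = F, q = T, r = T, the left side is false but the right side is true.

Neither direction holds.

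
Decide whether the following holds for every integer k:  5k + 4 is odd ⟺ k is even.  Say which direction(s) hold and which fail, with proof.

(⇒) fails and (⇐) fails.

(⟹) This fails: k = 5 gives 5k + 4 = 29, which is odd, but 5 is odd, not even.

(⟸) This also fails: k = 6 is even, but 5k + 4 = 34 is even, not odd.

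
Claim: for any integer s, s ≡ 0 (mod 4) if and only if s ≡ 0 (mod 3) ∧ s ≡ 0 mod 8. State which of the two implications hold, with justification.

Only the converse holds.

(⟹) This fails: s = 4 gives 4 ≡ 0 (mod 4) but 4 ≡ 1 (mod 3), so the conjunction on the right does not hold.

(⟸) Conversely, if s ≡ 0 (mod 3) and s ≡ 0 (mod 8), then by the Chinese remainder theorem s ≡ 0 (mod 24). Since 0 ≡ 0 (mod 4) and 4 ∣ 24, we get s ≡ 0 (mod 4).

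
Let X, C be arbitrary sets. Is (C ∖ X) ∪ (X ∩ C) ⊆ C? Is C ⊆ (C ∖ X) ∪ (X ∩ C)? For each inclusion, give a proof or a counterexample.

Both inclusions hold; the sets are equal.

Forward inclusion. Let x ∈ (C ∖ X) ∪ (X ∩ C). Then either x ∈ C and x ∉ X; or x ∈ X ∩ C. In each case x ∈ C, so (C ∖ X) ∪ (X ∩ C) ⊆ C.

Reverse inclusion. Let x ∈ C. Then either x ∈ C and x ∉ X; or x ∈ X ∩ C. In each case x ∈ (C ∖ X) ∪ (X ∩ C), so C ⊆ (C ∖ X) ∪ (X ∩ C).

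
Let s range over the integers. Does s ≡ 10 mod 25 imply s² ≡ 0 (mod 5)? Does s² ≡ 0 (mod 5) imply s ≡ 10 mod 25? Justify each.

Forward direction. Suppose s ≡ 10 (mod 25). Then s² ≡ 10² = 100 (mod 25), and since 5 ∣ 25, also s² ≡ 0 (mod 5).

Converse. This fails: take s = 0. Then 0² = 0 ≡ 0 (mod 5), yet 0 ≡ 0 (mod 25), not 10.

(⇒) holds; (⇐) fails.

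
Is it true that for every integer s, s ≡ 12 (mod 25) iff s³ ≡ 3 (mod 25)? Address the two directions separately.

Forward direction. Suppose s ≡ 12 (mod 25). Write s = 25j + 12. Then (25j + 12)³ = 15625j³ + 22500j² + 10800j + 1728 = 25(625j³ + 900j² + 432j + 69) + 3, so s³ ≡ 3 (mod 25).

Converse. Suppose s³ ≡ 3 (mod 25). The only residue r in {0, …, 24} with r³ ≡ 3 (mod 25) is r = 12, so s ≡ 12 (mod 25).

Both directions hold.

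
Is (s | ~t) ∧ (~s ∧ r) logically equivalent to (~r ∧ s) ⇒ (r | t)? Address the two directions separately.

[⇒] Assume the antecedent. If t is true, the antecedent cannot hold. If t is false, the antecedent forces (t = F, r = T, s = F), and (~r ∧ s) ⇒ (r | t) holds there. Either way (~r ∧ s) ⇒ (r | t) holds.

[⇐] This fails. Under t = F, r = F, s = F, the left side is false but the right side is true.

Only the forward implication holds.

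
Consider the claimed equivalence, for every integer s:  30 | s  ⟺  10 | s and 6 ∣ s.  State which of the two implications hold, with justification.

[⇒] If 30 ∣ s, write s = 30q. Since 30 = 3·10, s = 10·(3q), so 10 ∣ s; and since 30 = 5·6, s = 6·(5q), so 6 ∣ s.

[⇐] Suppose 10 ∣ s and 6 ∣ s. Any common multiple of 10 and 6 is a multiple of their lcm; here lcm(10, 6) = 10·6/gcd(10, 6) = 60/2 = 30, so 30 ∣ s.

Both directions hold; the statement is true.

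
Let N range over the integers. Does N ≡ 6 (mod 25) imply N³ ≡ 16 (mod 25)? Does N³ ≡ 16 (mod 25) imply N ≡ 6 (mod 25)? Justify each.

Forward direction. Suppose N ≡ 6 (mod 25). Write N = 25j + 6. Then (25j + 6)³ = 15625j³ + 11250j² + 2700j + 216 = 25(625j³ + 450j² + 108j + 8) + 16, so N³ ≡ 16 (mod 25).

Converse. Suppose N³ ≡ 16 (mod 25). The only residue r in {0, …, 24} with r³ ≡ 16 (mod 25) is r = 6, so N ≡ 6 (mod 25).

Both directions hold; the statement is true.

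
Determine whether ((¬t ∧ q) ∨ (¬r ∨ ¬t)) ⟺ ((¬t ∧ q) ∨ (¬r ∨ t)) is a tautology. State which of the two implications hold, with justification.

(⟹) This fails. Under r = T, q = F, t = F, the left side is true but the right side is false.

(⟸) This fails. Under r = T, q = F, t = T, the left side is false but the right side is true.

Neither implication holds.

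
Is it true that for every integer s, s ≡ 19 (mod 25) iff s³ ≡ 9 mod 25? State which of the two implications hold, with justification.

[⇐] Suppose s³ ≡ 9 (mod 25). The only residue r in {0, …, 24} with r³ ≡ 9 (mod 25) is r = 19, so s ≡ 19 (mod 25).

[⇒] Suppose s ≡ 19 (mod 25). Write s = 25j + 19. Then (25j + 19)³ = 15625j³ + 35625j² + 27075j + 6859 = 25(625j³ + 1425j² + 1083j + 274) + 9, so s³ ≡ 9 (mod 25).

Equivalent; both directions hold.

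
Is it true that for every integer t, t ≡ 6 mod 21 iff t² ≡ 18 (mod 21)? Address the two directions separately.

(⟹) This fails: take t = 6. Then 6 ≡ 6 (mod 21), but 6² = 36 ≡ 15 (mod 21), not 18.

(⟸) This fails: take t = 9. Then 9² = 81 ≡ 18 (mod 21), yet 9 ≡ 9 (mod 21), not 6.

Both directions fail.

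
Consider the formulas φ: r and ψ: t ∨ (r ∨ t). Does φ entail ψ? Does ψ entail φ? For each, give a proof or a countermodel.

Forward direction. Assume the antecedent. If r is true, t ∨ (r ∨ t) reduces to true regardless of the other variables. If r is false, the antecedent cannot hold. Either way t ∨ (r ∨ t) holds.

Converse. This fails. Under r = F, t = T, the left side is false but the right side is true.

Only the forward direction holds.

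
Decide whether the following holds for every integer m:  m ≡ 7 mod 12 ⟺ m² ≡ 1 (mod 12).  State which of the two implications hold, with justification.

Not equivalent: only (⇒) holds.

(→) Suppose m ≡ 7 mod 12. Write m = 12j + 7. Then (12j + 7)² = 144j² + 168j + 49 = 12(12j² + 14j + 4) + 1, so m² ≡ 1 (mod 12).

(←) This fails: take m = 1. Then 1² = 1 ≡ 1 (mod 12), yet 1 ≡ 1 (mod 12), not 7.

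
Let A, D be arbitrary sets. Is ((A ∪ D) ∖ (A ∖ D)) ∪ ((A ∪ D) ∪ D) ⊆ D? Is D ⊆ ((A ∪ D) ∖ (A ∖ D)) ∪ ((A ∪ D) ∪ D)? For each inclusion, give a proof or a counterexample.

Only the reverse inclusion holds.

(⟹) This inclusion fails. Take A = {1}, D = ∅; then 1 ∈ ((A ∪ D) ∖ (A ∖ D)) ∪ ((A ∪ D) ∪ D) but 1 ∉ D.

(⟸) Let x ∈ D. Then either x ∈ D and x ∉ A; or x ∈ A ∩ D. In each case x ∈ ((A ∪ D) ∖ (A ∖ D)) ∪ ((A ∪ D) ∪ D), so D ⊆ ((A ∪ D) ∖ (A ∖ D)) ∪ ((A ∪ D) ∪ D).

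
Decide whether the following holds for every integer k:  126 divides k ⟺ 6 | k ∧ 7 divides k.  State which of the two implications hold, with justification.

Only the forward implication holds.

(→) If 126 ∣ k, write k = 126q. Since 126 = 21·6, k = 6·(21q), so 6 ∣ k; and since 126 = 18·7, k = 7·(18q), so 7 ∣ k.

(←) This fails: take k = 42. Both 6 ∣ 42 and 7 ∣ 42, yet 42 is not a multiple of 126 (since 42 = 0·126 + 42), so 126 ∤ 42.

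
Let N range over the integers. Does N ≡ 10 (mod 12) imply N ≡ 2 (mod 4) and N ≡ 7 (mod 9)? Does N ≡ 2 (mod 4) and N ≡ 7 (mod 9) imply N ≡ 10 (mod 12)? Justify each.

Only the reverse direction holds.

Forward direction. This fails: N = 10 gives 10 ≡ 10 (mod 12) but 10 ≡ 1 (mod 9), so the conjunction on the right does not hold.

Converse. If N ≡ 2 (mod 4) and N ≡ 7 (mod 9), then by the Chinese remainder theorem N ≡ 34 (mod 36). Since 34 ≡ 10 (mod 12) and 12 ∣ 36, we get N ≡ 10 (mod 12).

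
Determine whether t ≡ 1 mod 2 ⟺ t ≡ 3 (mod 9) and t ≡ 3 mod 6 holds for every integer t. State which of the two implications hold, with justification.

(→) This fails: t = 1 gives 1 ≡ 1 (mod 2) but 1 ≡ 1 (mod 9), so the conjunction on the right does not hold.

(←) Conversely, if t ≡ 3 (mod 9) and t ≡ 3 (mod 6), then by the Chinese remainder theorem t ≡ 3 (mod 18). Since 3 ≡ 1 (mod 2) and 2 ∣ 18, we get t ≡ 1 (mod 2).

Only the reverse direction holds.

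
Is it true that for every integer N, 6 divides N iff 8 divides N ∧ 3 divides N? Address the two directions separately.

Not equivalent: only (⇐) holds.

(⟹) This fails: take N = 6. Certainly 6 ∣ 6, but 8 ∤ 6.

(⟸) Suppose 8 ∣ N and 3 ∣ N. Any common multiple of 8 and 3 is a multiple of their lcm; here gcd(8, 3) = 1, so lcm(8, 3) = 8·3 = 24, so 24 ∣ N. Since 6 ∣ 24, it follows that 6 ∣ N.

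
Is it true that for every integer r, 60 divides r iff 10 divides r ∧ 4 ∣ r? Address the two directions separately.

(⇒) holds; (⇐) fails.

[⇒] If 60 ∣ r, write r = 60q. Since 60 = 6·10, r = 10·(6q), so 10 ∣ r; and since 60 = 15·4, r = 4·(15q), so 4 ∣ r.

[⇐] This fails: take r = 20. Both 10 ∣ 20 and 4 ∣ 20, yet 20 is not a multiple of 60 (since 20 = 0·60 + 20), so 60 ∤ 20.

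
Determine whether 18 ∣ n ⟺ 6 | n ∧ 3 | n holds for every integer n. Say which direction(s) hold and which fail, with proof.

Not equivalent: only (⇒) holds.

Forward direction. If 18 ∣ n, write n = 18q. Since 18 = 3·6, n = 6·(3q), so 6 ∣ n; and since 18 = 6·3, n = 3·(6q), so 3 ∣ n.

Converse. This fails: take n = 6. Both 6 ∣ 6 and 3 ∣ 6, yet 6 is not a multiple of 18 (since 6 = 0·18 + 6), so 18 ∤ 6.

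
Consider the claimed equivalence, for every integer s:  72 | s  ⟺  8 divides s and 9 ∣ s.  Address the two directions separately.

(⇒) If 72 ∣ s, write s = 72q. Since 72 = 9·8, s = 8·(9q), so 8 ∣ s; and since 72 = 8·9, s = 9·(8q), so 9 ∣ s.

(⇐) Suppose 8 ∣ s and 9 ∣ s. Any common multiple of 8 and 9 is a multiple of their lcm; here gcd(8, 9) = 1, so lcm(8, 9) = 8·9 = 72, so 72 ∣ s.

Both implications hold.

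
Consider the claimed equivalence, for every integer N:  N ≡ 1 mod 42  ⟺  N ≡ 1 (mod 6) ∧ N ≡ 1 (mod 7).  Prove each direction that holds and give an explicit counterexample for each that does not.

(⟹) Suppose N ≡ 1 (mod 42); write N = 42j + 1. Since 6 ∣ 42, reducing mod 6 gives N ≡ 1 (mod 6); since 7 ∣ 42, reducing mod 7 gives N ≡ 1 (mod 7).

(⟸) Conversely, if N ≡ 1 (mod 6) and N ≡ 1 (mod 7), then by the Chinese remainder theorem N ≡ 1 (mod 42). This is exactly N ≡ 1 (mod 42).

Both directions hold; the statement is true.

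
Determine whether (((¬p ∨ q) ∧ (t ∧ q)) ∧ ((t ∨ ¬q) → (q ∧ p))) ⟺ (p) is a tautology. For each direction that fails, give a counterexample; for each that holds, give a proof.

[⇒] Assume the antecedent. If q is true, the antecedent forces (q = T, p = T, t = T), and p holds there. If q is false, the antecedent cannot hold. Either way p holds.

[⇐] This fails. Under q = F, p = T, t = F, the left side is false but the right side is true.

Only the forward implication holds.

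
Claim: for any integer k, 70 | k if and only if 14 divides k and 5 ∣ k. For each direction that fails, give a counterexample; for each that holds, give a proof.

(→) If 70 ∣ k, write k = 70q. Since 70 = 5·14, k = 14·(5q), so 14 ∣ k; and since 70 = 14·5, k = 5·(14q), so 5 ∣ k.

(←) Suppose 14 ∣ k and 5 ∣ k. Any common multiple of 14 and 5 is a multiple of their lcm; here gcd(14, 5) = 1, so lcm(14, 5) = 14·5 = 70, so 70 ∣ k.

Equivalent; both directions hold.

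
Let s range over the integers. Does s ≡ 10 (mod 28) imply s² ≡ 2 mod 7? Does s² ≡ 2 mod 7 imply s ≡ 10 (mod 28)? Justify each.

(⇒) Suppose s ≡ 10 (mod 28). Then s² ≡ 10² = 100 (mod 28), and since 7 ∣ 28, also s² ≡ 2 (mod 7).

(⇐) This fails: take s = 3. Then 3² = 9 ≡ 2 (mod 7), yet 3 ≡ 3 (mod 28), not 10.

The forward direction holds; the converse fails.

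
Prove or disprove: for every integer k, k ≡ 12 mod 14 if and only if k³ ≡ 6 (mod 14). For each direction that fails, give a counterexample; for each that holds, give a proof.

(→) Suppose k ≡ 12 mod 14. Write k = 14j + 12. Then (14j + 12)³ = 2744j³ + 7056j² + 6048j + 1728 = 14(196j³ + 504j² + 432j + 123) + 6, so k³ ≡ 6 (mod 14).

(←) This fails: take k = 6. Then 6³ = 216 ≡ 6 (mod 14), yet 6 ≡ 6 (mod 14), not 12.

The forward direction holds; the converse fails.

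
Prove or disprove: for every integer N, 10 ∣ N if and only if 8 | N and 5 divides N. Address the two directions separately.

(⇒) fails; (⇐) holds.

[⇒] This fails: take N = 10. Certainly 10 ∣ 10, but 8 ∤ 10.

[⇐] Suppose 8 ∣ N and 5 ∣ N. Any common multiple of 8 and 5 is a multiple of their lcm; here gcd(8, 5) = 1, so lcm(8, 5) = 8·5 = 40, so 40 ∣ N. Since 10 ∣ 40, it follows that 10 ∣ N.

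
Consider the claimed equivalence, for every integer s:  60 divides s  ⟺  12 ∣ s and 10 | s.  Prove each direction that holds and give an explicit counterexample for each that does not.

(←) Suppose 12 ∣ s and 10 ∣ s. Any common multiple of 12 and 10 is a multiple of their lcm; here lcm(12, 10) = 12·10/gcd(12, 10) = 120/2 = 60, so 60 ∣ s.

(→) If 60 ∣ s, write s = 60q. Since 60 = 5·12, s = 12·(5q), so 12 ∣ s; and since 60 = 6·10, s = 10·(6q), so 10 ∣ s.

Both implications hold.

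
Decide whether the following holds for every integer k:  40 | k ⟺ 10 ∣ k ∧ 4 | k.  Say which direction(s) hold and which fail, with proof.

[⇒] If 40 ∣ k, write k = 40q. Since 40 = 4·10, k = 10·(4q), so 10 ∣ k; and since 40 = 10·4, k = 4·(10q), so 4 ∣ k.

[⇐] This fails: take k = 20. Both 10 ∣ 20 and 4 ∣ 20, yet 20 is not a multiple of 40 (since 20 = 0·40 + 20), so 40 ∤ 20.

Not equivalent: only (⇒) holds.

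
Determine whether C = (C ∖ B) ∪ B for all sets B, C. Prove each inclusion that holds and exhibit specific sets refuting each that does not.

Only the forward inclusion holds.

Reverse inclusion. This inclusion fails. Take B = {1}, C = ∅; then 1 ∈ (C ∖ B) ∪ B but 1 ∉ C.

Forward inclusion. Let x ∈ C. Then either x ∈ C and x ∉ B; or x ∈ B ∩ C. In each case x ∈ (C ∖ B) ∪ B, so C ⊆ (C ∖ B) ∪ B.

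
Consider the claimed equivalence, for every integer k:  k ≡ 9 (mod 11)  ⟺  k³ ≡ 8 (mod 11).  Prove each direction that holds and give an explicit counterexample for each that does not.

(→) This fails: take k = 9. Then 9 ≡ 9 (mod 11), but 9³ = 729 ≡ 3 (mod 11), not 8.

(←) This fails: take k = 2. Then 2³ = 8 ≡ 8 (mod 11), yet 2 ≡ 2 (mod 11), not 9.

(⇒) fails and (⇐) fails.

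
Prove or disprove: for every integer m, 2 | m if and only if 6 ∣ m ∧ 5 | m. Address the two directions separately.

Forward direction. This fails: take m = 2. Certainly 2 ∣ 2, but 6 ∤ 2.

Converse. Suppose 6 ∣ m and 5 ∣ m. Any common multiple of 6 and 5 is a multiple of their lcm; here gcd(6, 5) = 1, so lcm(6, 5) = 6·5 = 30, so 30 ∣ m. Since 2 ∣ 30, it follows that 2 ∣ m.

Only the converse holds.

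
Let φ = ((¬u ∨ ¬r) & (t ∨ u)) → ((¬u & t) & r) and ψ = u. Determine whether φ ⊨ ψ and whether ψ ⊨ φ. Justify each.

(⇒) This fails. Under u = F, t = F, r = F, the left side is true but the right side is false.

(⇐) This fails. Under u = T, t = F, r = F, the left side is false but the right side is true.

(⇒) fails and (⇐) fails.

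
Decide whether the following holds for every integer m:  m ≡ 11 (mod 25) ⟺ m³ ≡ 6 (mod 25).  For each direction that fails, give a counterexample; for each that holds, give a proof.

[⇒] Suppose m ≡ 11 (mod 25). Write m = 25j + 11. Then (25j + 11)³ = 15625j³ + 20625j² + 9075j + 1331 = 25(625j³ + 825j² + 363j + 53) + 6, so m³ ≡ 6 (mod 25).

[⇐] Conversely, suppose m³ ≡ 6 (mod 25). The only residue r in {0, …, 24} with r³ ≡ 6 (mod 25) is r = 11, so m ≡ 11 (mod 25).

Both directions hold.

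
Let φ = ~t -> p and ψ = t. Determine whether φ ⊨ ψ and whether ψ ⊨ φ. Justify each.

Not equivalent: only (⇐) holds.

[⇒] This fails. Under p = T, t = F, the left side is true but the right side is false.

[⇐] Assume the antecedent. If p is true, ~t -> p reduces to true regardless of the other variables. If p is false, the antecedent forces (p = F, t = T), and ~t -> p holds there. Either way ~t -> p holds.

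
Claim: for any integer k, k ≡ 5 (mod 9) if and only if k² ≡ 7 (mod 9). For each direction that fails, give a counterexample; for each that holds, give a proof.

Only the forward direction holds.

(→) Suppose k ≡ 5 (mod 9). Write k = 9j + 5. Then (9j + 5)² = 81j² + 90j + 25 = 9(9j² + 10j + 2) + 7, so k² ≡ 7 (mod 9).

(←) This fails: take k = 4. Then 4² = 16 ≡ 7 (mod 9), yet 4 ≡ 4 (mod 9), not 5.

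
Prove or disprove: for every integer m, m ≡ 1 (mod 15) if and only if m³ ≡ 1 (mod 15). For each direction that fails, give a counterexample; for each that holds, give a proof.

[⇒] Suppose m ≡ 1 (mod 15). Write m = 15j + 1. Then (15j + 1)³ = 3375j³ + 675j² + 45j + 1 = 15(225j³ + 45j² + 3j) + 1, so m³ ≡ 1 (mod 15).

[⇐] Conversely, suppose m³ ≡ 1 (mod 15). The only residue r in {0, …, 14} with r³ ≡ 1 (mod 15) is r = 1, so m ≡ 1 (mod 15).

The biconditional holds.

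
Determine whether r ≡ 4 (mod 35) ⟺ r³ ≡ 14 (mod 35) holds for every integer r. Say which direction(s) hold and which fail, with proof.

[⇒] This fails: take r = 4. Then 4 ≡ 4 (mod 35), but 4³ = 64 ≡ 29 (mod 35), not 14.

[⇐] This fails: take r = 14. Then 14³ = 2744 ≡ 14 (mod 35), yet 14 ≡ 14 (mod 35), not 4.

(⇒) fails and (⇐) fails.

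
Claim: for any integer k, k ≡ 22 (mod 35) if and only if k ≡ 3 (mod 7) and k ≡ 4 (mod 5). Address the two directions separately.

(→) This fails: k = 22 gives 22 ≡ 22 (mod 35) but 22 ≡ 1 (mod 7), so the conjunction on the right does not hold.

(←) This fails: k = 24 satisfies both congruences on the right (24 ≡ 3 mod 7 and 24 ≡ 4 mod 5) yet 24 ≡ 24 (mod 35), not 22.

Neither implication holds.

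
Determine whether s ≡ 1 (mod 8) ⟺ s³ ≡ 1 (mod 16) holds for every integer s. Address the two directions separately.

Not equivalent: only (⇐) holds.

[⇒] This fails: take s = 9. Then 9 ≡ 1 (mod 8), but 9³ = 729 ≡ 9 (mod 16), not 1.

[⇐] Conversely, the residues r modulo 16 with r³ ≡ 1 (mod 16) are exactly {1}, and each is ≡ 1 (mod 8).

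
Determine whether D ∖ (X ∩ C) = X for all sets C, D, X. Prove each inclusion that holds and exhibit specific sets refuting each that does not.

(⊆) fails and (⊇) fails.

Forward inclusion. This inclusion fails. Take C = ∅, D = {1}, X = ∅; then 1 ∈ D ∖ (X ∩ C) but 1 ∉ X.

Reverse inclusion. This inclusion fails. Take C = ∅, D = ∅, X = {1}; then 1 ∈ X but 1 ∉ D ∖ (X ∩ C).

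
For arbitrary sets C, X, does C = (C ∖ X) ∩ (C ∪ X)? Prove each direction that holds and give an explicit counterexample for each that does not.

(⊆) This inclusion fails. Take C = {1}, X = {1}; then 1 ∈ C but 1 ∉ (C ∖ X) ∩ (C ∪ X).

(⊇) Let x ∈ (C ∖ X) ∩ (C ∪ X). Then x ∈ C and x ∉ X, from which x ∈ C.

Only the reverse inclusion holds.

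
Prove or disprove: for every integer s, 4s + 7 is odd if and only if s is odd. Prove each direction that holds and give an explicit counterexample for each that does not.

Not equivalent: only (⇐) holds.

(→) This fails: take s = 6. Then 4s + 7 = 31, which is odd, yet s = 6 is even, not odd.

(←) Suppose s is odd. Since 4 is even, 4s is even for every s, so 4s + 7 has the same parity as 7, which is odd. Hence 4s + 7 is odd.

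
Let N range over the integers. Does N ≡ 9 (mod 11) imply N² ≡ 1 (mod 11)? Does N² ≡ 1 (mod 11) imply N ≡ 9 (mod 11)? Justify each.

Neither implication holds.

(→) This fails: take N = 9. Then 9 ≡ 9 (mod 11), but 9² = 81 ≡ 4 (mod 11), not 1.

(←) This fails: take N = 1. Then 1² = 1 ≡ 1 (mod 11), yet 1 ≡ 1 (mod 11), not 9.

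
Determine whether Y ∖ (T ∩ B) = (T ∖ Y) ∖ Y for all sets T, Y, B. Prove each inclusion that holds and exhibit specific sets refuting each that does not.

Neither inclusion holds.

(⟹) This inclusion fails. Take T = ∅, Y = {1}, B = ∅; then 1 ∈ Y ∖ (T ∩ B) but 1 ∉ (T ∖ Y) ∖ Y.

(⟸) This inclusion fails. Take T = {1}, Y = ∅, B = ∅; then 1 ∈ (T ∖ Y) ∖ Y but 1 ∉ Y ∖ (T ∩ B).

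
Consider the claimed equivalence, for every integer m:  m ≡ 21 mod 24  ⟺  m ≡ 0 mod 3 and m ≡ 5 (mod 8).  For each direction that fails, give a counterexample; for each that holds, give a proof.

[⇒] Suppose m ≡ 21 (mod 24); write m = 24j + 21. Since 3 ∣ 24, reducing mod 3 gives m ≡ 21 ≡ 0 (mod 3); since 8 ∣ 24, reducing mod 8 gives m ≡ 21 ≡ 5 (mod 8).

[⇐] Conversely, if m ≡ 0 (mod 3) and m ≡ 5 (mod 8), then by the Chinese remainder theorem m ≡ 21 (mod 24). This is exactly m ≡ 21 (mod 24).

Both directions hold.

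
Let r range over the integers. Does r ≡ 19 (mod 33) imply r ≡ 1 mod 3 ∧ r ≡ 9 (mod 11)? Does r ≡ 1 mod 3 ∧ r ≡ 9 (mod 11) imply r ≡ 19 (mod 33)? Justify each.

(→) This fails: r = 19 gives 19 ≡ 19 (mod 33) but 19 ≡ 8 (mod 11), so the conjunction on the right does not hold.

(←) This fails: r = 31 satisfies both congruences on the right (31 ≡ 1 mod 3 and 31 ≡ 9 mod 11) yet 31 ≡ 31 (mod 33), not 19.

Both directions fail.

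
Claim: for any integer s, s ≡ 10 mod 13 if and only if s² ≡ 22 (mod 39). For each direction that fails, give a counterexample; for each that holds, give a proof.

Neither implication holds.

(→) This fails: take s = 36. Then 36 ≡ 10 (mod 13), but 36² = 1296 ≡ 9 (mod 39), not 22.

(←) This fails: take s = 16. Then 16² = 256 ≡ 22 (mod 39), yet 16 ≡ 3 (mod 13), not 10.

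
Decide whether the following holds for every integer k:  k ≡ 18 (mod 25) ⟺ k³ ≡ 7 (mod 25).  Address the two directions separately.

(⟹) Suppose k ≡ 18 (mod 25). Write k = 25j + 18. Then (25j + 18)³ = 15625j³ + 33750j² + 24300j + 5832 = 25(625j³ + 1350j² + 972j + 233) + 7, so k³ ≡ 7 (mod 25).

(⟸) Conversely, suppose k³ ≡ 7 (mod 25). The only residue r in {0, …, 24} with r³ ≡ 7 (mod 25) is r = 18, so k ≡ 18 (mod 25).

Both directions hold.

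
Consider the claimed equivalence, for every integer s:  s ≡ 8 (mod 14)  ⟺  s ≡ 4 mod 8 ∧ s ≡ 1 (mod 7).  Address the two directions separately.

(⇒) fails; (⇐) holds.

Converse. If s ≡ 4 (mod 8) and s ≡ 1 (mod 7), then by the Chinese remainder theorem s ≡ 36 (mod 56). Since 36 ≡ 8 (mod 14) and 14 ∣ 56, we get s ≡ 8 (mod 14).

Forward direction. This fails: s = 8 gives 8 ≡ 8 (mod 14) but 8 ≡ 0 (mod 8), so the conjunction on the right does not hold.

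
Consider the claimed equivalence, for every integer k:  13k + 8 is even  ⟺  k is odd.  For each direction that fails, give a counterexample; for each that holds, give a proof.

Neither direction holds.

(⟹) This fails: k = 4 gives 13k + 8 = 60, which is even, but 4 is even, not odd.

(⟸) This also fails: k = 1 is odd, but 13k + 8 = 21 is odd, not even.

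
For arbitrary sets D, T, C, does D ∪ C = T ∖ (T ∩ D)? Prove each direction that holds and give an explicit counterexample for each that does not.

(⊆) This inclusion fails. Take D = {1}, T = ∅, C = ∅; then 1 ∈ D ∪ C but 1 ∉ T ∖ (T ∩ D).

(⊇) This inclusion fails. Take D = ∅, T = {1}, C = ∅; then 1 ∈ T ∖ (T ∩ D) but 1 ∉ D ∪ C.

Neither inclusion holds.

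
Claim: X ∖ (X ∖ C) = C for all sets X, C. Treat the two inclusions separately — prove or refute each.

The sets are not equal: only the forward inclusion holds.

(⟸) This inclusion fails. Take X = ∅, C = {1}; then 1 ∈ C but 1 ∉ X ∖ (X ∖ C).

(⟹) Let x ∈ X ∖ (X ∖ C). Then x ∈ X ∩ C, from which x ∈ C.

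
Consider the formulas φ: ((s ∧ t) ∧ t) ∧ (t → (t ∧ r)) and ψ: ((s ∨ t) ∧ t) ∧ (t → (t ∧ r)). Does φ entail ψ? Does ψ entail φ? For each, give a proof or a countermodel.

[⇐] This fails. Under r = T, s = F, t = T, the left side is false but the right side is true.

[⇒] Assume the antecedent. If r is true, the antecedent forces (r = T, s = T, t = T), and ((s ∨ t) ∧ t) ∧ (t → (t ∧ r)) holds there. If r is false, the antecedent cannot hold. Either way ((s ∨ t) ∧ t) ∧ (t → (t ∧ r)) holds.

Only the forward direction holds.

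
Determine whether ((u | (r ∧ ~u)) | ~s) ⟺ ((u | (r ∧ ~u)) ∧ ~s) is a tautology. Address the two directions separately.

Forward direction. This fails. Under s = F, r = F, u = F, the left side is true but the right side is false.

Converse. Assume the antecedent. If s is true, the antecedent cannot hold. If s is false, (u | (r ∧ ~u)) | ~s reduces to true regardless of the other variables. Either way (u | (r ∧ ~u)) | ~s holds.

(⇒) fails; (⇐) holds.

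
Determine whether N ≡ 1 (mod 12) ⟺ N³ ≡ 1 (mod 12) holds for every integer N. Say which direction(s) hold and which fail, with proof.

Both implications hold.

(⟸) For the converse, argue contrapositively. If N ≢ 1 (mod 12), then N is congruent to one of 0, 2, 3, 4, 5, 6, 7, 8, 9, 10, 11 modulo 12, and these give N³ ≡ 0, 8, 3, 4, 5, 0, 7, 8, 9, 4, 11 respectively — never 1.

(⟹) Suppose N ≡ 1 (mod 12). Write N = 12j + 1. Then (12j + 1)³ = 1728j³ + 432j² + 36j + 1 = 12(144j³ + 36j² + 3j) + 1, so N³ ≡ 1 (mod 12).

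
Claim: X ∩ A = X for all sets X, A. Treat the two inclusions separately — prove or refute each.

Forward inclusion. Let x ∈ X ∩ A. Then x ∈ X ∩ A, from which x ∈ X.

Reverse inclusion. This inclusion fails. Take X = {1}, A = ∅; then 1 ∈ X but 1 ∉ X ∩ A.

Only the forward inclusion holds.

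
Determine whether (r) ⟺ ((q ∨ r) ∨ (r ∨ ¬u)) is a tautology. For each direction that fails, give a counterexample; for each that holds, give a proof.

(⇒) holds; (⇐) fails.

Forward direction. Assume the antecedent. If q is true, (q ∨ r) ∨ (r ∨ ¬u) reduces to true regardless of the other variables. If q is false, the antecedent forces (q = F, u = F, r = T) or (q = F, u = T, r = T), and (q ∨ r) ∨ (r ∨ ¬u) holds there. Either way (q ∨ r) ∨ (r ∨ ¬u) holds.

Converse. This fails. Under q = F, u = F, r = F, the left side is false but the right side is true.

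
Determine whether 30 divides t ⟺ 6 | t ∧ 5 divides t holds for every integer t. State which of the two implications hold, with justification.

Both directions hold.

(⇐) Suppose 6 ∣ t and 5 ∣ t. Any common multiple of 6 and 5 is a multiple of their lcm; here gcd(6, 5) = 1, so lcm(6, 5) = 6·5 = 30, so 30 ∣ t.

(⇒) If 30 ∣ t, write t = 30q. Since 30 = 5·6, t = 6·(5q), so 6 ∣ t; and since 30 = 6·5, t = 5·(6q), so 5 ∣ t.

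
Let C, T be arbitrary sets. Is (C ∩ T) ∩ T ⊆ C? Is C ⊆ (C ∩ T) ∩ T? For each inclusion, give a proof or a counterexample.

The sets are not equal: only the forward inclusion holds.

Reverse inclusion. This inclusion fails. Take C = {1}, T = ∅; then 1 ∈ C but 1 ∉ (C ∩ T) ∩ T.

Forward inclusion. Let x ∈ (C ∩ T) ∩ T. Then x ∈ C ∩ T, from which x ∈ C.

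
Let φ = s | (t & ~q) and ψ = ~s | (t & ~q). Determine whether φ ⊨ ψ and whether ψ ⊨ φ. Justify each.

Both directions fail.

[⇒] This fails. Under q = F, t = F, s = T, the left side is true but the right side is false.

[⇐] This fails. Under q = F, t = F, s = F, the left side is false but the right side is true.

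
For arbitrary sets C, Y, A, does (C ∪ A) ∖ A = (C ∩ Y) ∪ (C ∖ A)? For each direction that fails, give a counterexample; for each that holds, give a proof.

The sets are not equal: only the forward inclusion holds.

(⊆) Let x ∈ (C ∪ A) ∖ A. Then either x ∈ C and x ∉ Y, A; or x ∈ C ∩ Y and x ∉ A. In each case x ∈ (C ∩ Y) ∪ (C ∖ A), so (C ∪ A) ∖ A ⊆ (C ∩ Y) ∪ (C ∖ A).

(⊇) This inclusion fails. Take C = {1}, Y = {1}, A = {1}; then 1 ∈ (C ∩ Y) ∪ (C ∖ A) but 1 ∉ (C ∪ A) ∖ A.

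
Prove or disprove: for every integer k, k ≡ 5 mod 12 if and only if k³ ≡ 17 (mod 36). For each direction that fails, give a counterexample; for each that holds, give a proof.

(⇒) Suppose k ≡ 5 (mod 12). Working modulo 36, k ∈ {5, 17, 29}; for each such r, r³ ≡ 17 (mod 36).

(⇐) Conversely, the residues r modulo 36 with r³ ≡ 17 (mod 36) are exactly {5, 17, 29}, and each is ≡ 5 (mod 12).

Both directions hold; the statement is true.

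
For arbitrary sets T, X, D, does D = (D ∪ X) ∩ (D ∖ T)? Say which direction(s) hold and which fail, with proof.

Only the reverse inclusion holds.

(⊆) This inclusion fails. Take T = {1}, X = ∅, D = {1}; then 1 ∈ D but 1 ∉ (D ∪ X) ∩ (D ∖ T).

(⊇) Let x ∈ (D ∪ X) ∩ (D ∖ T). Then either x ∈ D and x ∉ T, X; or x ∈ X ∩ D and x ∉ T. In each case x ∈ D, so (D ∪ X) ∩ (D ∖ T) ⊆ D.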